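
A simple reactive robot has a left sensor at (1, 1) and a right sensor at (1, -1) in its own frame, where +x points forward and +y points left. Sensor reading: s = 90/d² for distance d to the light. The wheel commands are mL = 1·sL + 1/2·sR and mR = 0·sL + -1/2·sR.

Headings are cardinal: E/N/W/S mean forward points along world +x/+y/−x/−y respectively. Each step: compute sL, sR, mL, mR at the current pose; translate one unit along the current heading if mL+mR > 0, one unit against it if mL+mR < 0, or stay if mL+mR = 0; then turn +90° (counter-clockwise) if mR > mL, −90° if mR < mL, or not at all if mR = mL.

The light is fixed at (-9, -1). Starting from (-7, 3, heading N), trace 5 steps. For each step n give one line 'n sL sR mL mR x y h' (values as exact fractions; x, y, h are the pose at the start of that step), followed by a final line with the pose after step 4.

n=0: pose=(-7,3,N); sL=45/13, sR=45/17; mL=2115/442, mR=-45/34; mL+mR=45/13 → advance +1; mR−mL=-1350/221 → turn -1·90°
n=1: pose=(-7,4,E); sL=2, sR=18/5; mL=19/5, mR=-9/5; mL+mR=2 → advance +1; mR−mL=-28/5 → turn -1·90°
n=2: pose=(-6,4,S); sL=45/16, sR=9/2; mL=81/16, mR=-9/4; mL+mR=45/16 → advance +1; mR−mL=-117/16 → turn -1·90°
n=3: pose=(-6,3,W); sL=90/13, sR=90/29; mL=3195/377, mR=-45/29; mL+mR=90/13 → advance +1; mR−mL=-3780/377 → turn -1·90°
n=4: pose=(-7,3,N); sL=45/13, sR=45/17; mL=2115/442, mR=-45/34; mL+mR=45/13 → advance +1; mR−mL=-1350/221 → turn -1·90°

0 45/13 45/17 2115/442 -45/34 -7 3 N
1 2 18/5 19/5 -9/5 -7 4 E
2 45/16 9/2 81/16 -9/4 -6 4 S
3 90/13 90/29 3195/377 -45/29 -6 3 W
4 45/13 45/17 2115/442 -45/34 -7 3 N
final -7 4 E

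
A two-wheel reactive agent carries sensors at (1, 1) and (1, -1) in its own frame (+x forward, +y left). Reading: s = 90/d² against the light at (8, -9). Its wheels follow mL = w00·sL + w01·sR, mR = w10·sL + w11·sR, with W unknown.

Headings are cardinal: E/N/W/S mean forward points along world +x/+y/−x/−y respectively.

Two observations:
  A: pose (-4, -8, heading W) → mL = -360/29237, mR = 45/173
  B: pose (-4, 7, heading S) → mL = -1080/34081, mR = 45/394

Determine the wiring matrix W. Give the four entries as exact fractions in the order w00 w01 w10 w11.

-1 1 0 1/2

obs A: pose=(-4,-8,W) → sL=90/169, sR=90/173, mL=-360/29237, mR=45/173
obs B: pose=(-4,7,S) → sL=45/173, sR=45/197, mL=-1080/34081, mR=45/394
sensor matrix S = [[90/169, 90/173], [45/173, 45/197]]; det S = -13624200/996426197
solve [mL_A; mL_B] = S·[w00; w01] and [mR_A; mR_B] = S·[w10; w11]:
  w00 = -1, w01 = 1, w10 = 0, w11 = 1/2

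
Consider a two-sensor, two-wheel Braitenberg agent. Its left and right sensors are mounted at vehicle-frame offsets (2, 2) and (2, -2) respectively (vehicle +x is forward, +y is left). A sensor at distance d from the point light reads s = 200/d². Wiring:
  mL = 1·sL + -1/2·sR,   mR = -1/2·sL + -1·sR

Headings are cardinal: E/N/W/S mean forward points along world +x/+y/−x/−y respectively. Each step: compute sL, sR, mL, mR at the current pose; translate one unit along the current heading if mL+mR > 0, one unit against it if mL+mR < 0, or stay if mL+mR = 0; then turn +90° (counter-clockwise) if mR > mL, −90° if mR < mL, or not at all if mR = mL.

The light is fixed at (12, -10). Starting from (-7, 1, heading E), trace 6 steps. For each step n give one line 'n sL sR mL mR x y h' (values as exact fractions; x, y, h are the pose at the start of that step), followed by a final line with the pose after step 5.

n=0: pose=(-7,1,E); sL=100/229, sR=20/37; mL=1410/8473, mR=-6430/8473; mL+mR=-5020/8473 → advance -1; mR−mL=-7840/8473 → turn -1·90°
n=1: pose=(-8,1,S); sL=40/81, sR=40/113; mL=2900/9153, mR=-5500/9153; mL+mR=-2600/9153 → advance -1; mR−mL=-2800/3051 → turn -1·90°
n=2: pose=(-8,2,W); sL=25/73, sR=5/17; mL=485/2482, mR=-1155/2482; mL+mR=-335/1241 → advance -1; mR−mL=-820/1241 → turn -1·90°
n=3: pose=(-7,2,N); sL=200/637, sR=40/97; mL=6660/61789, mR=-35180/61789; mL+mR=-28520/61789 → advance -1; mR−mL=-41840/61789 → turn -1·90°
n=4: pose=(-7,1,E); sL=100/229, sR=20/37; mL=1410/8473, mR=-6430/8473; mL+mR=-5020/8473 → advance -1; mR−mL=-7840/8473 → turn -1·90°
n=5: pose=(-8,1,S); sL=40/81, sR=40/113; mL=2900/9153, mR=-5500/9153; mL+mR=-2600/9153 → advance -1; mR−mL=-2800/3051 → turn -1·90°

0 100/229 20/37 1410/8473 -6430/8473 -7 1 E
1 40/81 40/113 2900/9153 -5500/9153 -8 1 S
2 25/73 5/17 485/2482 -1155/2482 -8 2 W
3 200/637 40/97 6660/61789 -35180/61789 -7 2 N
4 100/229 20/37 1410/8473 -6430/8473 -7 1 E
5 40/81 40/113 2900/9153 -5500/9153 -8 1 S
final -8 2 W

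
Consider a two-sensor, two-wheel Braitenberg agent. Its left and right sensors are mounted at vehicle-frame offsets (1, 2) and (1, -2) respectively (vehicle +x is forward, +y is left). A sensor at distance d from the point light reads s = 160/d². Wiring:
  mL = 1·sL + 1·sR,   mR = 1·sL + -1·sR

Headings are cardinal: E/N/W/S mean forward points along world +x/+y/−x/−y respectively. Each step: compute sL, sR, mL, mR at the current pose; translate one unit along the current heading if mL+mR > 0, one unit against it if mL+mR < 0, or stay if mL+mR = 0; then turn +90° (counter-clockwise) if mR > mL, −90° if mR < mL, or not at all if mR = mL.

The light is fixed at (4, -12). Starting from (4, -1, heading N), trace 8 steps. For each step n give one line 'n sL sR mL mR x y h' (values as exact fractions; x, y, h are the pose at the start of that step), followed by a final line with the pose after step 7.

0 40/37 40/37 80/37 0 4 -1 N
1 160/197 160/101 47680/19897 -15360/19897 4 0 E
2 16/13 80/61 2016/793 -64/793 5 0 S
3 160/81 160/169 40000/13689 14080/13689 5 -1 W
4 40/37 40/37 80/37 0 4 -1 N
5 160/197 160/101 47680/19897 -15360/19897 4 0 E
6 16/13 80/61 2016/793 -64/793 5 0 S
7 160/81 160/169 40000/13689 14080/13689 5 -1 W
final 4 -1 N

n=0: pose=(4,-1,N); sL=40/37, sR=40/37; mL=80/37, mR=0; mL+mR=80/37 → advance +1; mR−mL=-80/37 → turn -1·90°
n=1: pose=(4,0,E); sL=160/197, sR=160/101; mL=47680/19897, mR=-15360/19897; mL+mR=320/197 → advance +1; mR−mL=-320/101 → turn -1·90°
n=2: pose=(5,0,S); sL=16/13, sR=80/61; mL=2016/793, mR=-64/793; mL+mR=32/13 → advance +1; mR−mL=-160/61 → turn -1·90°
n=3: pose=(5,-1,W); sL=160/81, sR=160/169; mL=40000/13689, mR=14080/13689; mL+mR=320/81 → advance +1; mR−mL=-320/169 → turn -1·90°
n=4: pose=(4,-1,N); sL=40/37, sR=40/37; mL=80/37, mR=0; mL+mR=80/37 → advance +1; mR−mL=-80/37 → turn -1·90°
n=5: pose=(4,0,E); sL=160/197, sR=160/101; mL=47680/19897, mR=-15360/19897; mL+mR=320/197 → advance +1; mR−mL=-320/101 → turn -1·90°
n=6: pose=(5,0,S); sL=16/13, sR=80/61; mL=2016/793, mR=-64/793; mL+mR=32/13 → advance +1; mR−mL=-160/61 → turn -1·90°
n=7: pose=(5,-1,W); sL=160/81, sR=160/169; mL=40000/13689, mR=14080/13689; mL+mR=320/81 → advance +1; mR−mL=-320/169 → turn -1·90°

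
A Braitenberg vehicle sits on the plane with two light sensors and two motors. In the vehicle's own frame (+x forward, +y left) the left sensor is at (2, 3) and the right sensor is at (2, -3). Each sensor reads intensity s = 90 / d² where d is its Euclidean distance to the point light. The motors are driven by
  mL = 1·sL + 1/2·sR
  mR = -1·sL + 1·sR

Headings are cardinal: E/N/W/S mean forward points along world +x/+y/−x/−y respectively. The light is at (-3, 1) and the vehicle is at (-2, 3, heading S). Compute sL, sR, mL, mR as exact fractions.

left sensor world pos  = (1, 1); dL² = 16
right sensor world pos = (-5, 1); dR² = 4
sL = 90/16 = 45/8
sR = 90/4 = 45/2
mL = 1·sL + 1/2·sR = 135/8
mR = -1·sL + 1·sR = 135/8

45/8 45/2 135/8 135/8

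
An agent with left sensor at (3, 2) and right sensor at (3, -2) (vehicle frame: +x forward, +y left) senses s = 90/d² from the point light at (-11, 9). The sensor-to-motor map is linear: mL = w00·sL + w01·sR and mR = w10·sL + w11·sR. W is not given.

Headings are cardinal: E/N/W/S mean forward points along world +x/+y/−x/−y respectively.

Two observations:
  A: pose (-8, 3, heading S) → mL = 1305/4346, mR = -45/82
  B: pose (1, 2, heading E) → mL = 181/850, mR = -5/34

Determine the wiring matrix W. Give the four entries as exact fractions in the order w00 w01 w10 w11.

1 -1/2 0 -1/2

obs A: pose=(-8,3,S) → sL=45/53, sR=45/41, mL=1305/4346, mR=-45/82
obs B: pose=(1,2,E) → sL=9/25, sR=5/17, mL=181/850, mR=-5/34
sensor matrix S = [[45/53, 45/41], [9/25, 5/17]]; det S = -26856/184705
solve [mL_A; mL_B] = S·[w00; w01] and [mR_A; mR_B] = S·[w10; w11]:
  w00 = 1, w01 = -1/2, w10 = 0, w11 = -1/2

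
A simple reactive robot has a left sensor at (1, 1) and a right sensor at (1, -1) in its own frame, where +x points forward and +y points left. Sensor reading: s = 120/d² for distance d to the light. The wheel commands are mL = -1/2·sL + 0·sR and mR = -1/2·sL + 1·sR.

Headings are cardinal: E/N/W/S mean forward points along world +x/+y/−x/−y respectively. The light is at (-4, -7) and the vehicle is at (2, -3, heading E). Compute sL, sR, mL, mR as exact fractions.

left sensor world pos  = (3, -2); dL² = 74
right sensor world pos = (3, -4); dR² = 58
sL = 120/74 = 60/37
sR = 120/58 = 60/29
mL = -1/2·sL + 0·sR = -30/37
mR = -1/2·sL + 1·sR = 1350/1073

60/37 60/29 -30/37 1350/1073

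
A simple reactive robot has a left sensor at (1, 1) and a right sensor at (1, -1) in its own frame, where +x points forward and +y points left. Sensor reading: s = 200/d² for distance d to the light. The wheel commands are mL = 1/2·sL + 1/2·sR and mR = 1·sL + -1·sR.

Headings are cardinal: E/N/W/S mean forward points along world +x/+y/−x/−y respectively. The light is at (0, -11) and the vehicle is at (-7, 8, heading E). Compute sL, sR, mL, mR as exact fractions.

50/109 5/9 995/1962 -95/981

left sensor world pos  = (-6, 9); dL² = 436
right sensor world pos = (-6, 7); dR² = 360
sL = 200/436 = 50/109
sR = 200/360 = 5/9
mL = 1/2·sL + 1/2·sR = 995/1962
mR = 1·sL + -1·sR = -95/981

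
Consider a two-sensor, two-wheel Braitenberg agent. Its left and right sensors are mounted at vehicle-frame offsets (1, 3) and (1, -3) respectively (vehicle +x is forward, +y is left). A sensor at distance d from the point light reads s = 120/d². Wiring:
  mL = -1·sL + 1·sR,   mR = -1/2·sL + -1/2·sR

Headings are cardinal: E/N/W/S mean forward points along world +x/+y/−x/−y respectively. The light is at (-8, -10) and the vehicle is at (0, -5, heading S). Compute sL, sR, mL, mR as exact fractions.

left sensor world pos  = (3, -6); dL² = 137
right sensor world pos = (-3, -6); dR² = 41
sL = 120/137 = 120/137
sR = 120/41 = 120/41
mL = -1·sL + 1·sR = 11520/5617
mR = -1/2·sL + -1/2·sR = -10680/5617

120/137 120/41 11520/5617 -10680/5617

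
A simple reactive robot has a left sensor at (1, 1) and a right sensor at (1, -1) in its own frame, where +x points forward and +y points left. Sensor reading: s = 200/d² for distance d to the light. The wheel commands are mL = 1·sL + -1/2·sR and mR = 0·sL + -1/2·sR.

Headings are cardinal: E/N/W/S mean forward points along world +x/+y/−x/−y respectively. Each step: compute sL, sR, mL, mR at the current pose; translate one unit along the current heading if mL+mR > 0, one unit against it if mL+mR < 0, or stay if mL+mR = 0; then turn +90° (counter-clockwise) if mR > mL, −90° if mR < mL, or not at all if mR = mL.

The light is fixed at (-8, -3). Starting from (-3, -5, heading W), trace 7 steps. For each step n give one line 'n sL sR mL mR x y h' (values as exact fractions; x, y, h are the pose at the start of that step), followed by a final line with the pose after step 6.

n=0: pose=(-3,-5,W); sL=8, sR=200/17; mL=36/17, mR=-100/17; mL+mR=-64/17 → advance -1; mR−mL=-8 → turn -1·90°
n=1: pose=(-2,-5,N); sL=100/13, sR=4; mL=74/13, mR=-2; mL+mR=48/13 → advance +1; mR−mL=-100/13 → turn -1·90°
n=2: pose=(-2,-4,E); sL=200/49, sR=200/53; mL=5700/2597, mR=-100/53; mL+mR=800/2597 → advance +1; mR−mL=-200/49 → turn -1·90°
n=3: pose=(-1,-4,S); sL=50/17, sR=5; mL=15/34, mR=-5/2; mL+mR=-35/17 → advance -1; mR−mL=-50/17 → turn -1·90°
n=4: pose=(-1,-3,W); sL=200/37, sR=200/37; mL=100/37, mR=-100/37; mL+mR=0 → advance +0; mR−mL=-200/37 → turn -1·90°
n=5: pose=(-1,-3,N); sL=200/37, sR=40/13; mL=1860/481, mR=-20/13; mL+mR=1120/481 → advance +1; mR−mL=-200/37 → turn -1·90°
n=6: pose=(-1,-2,E); sL=50/17, sR=25/8; mL=375/272, mR=-25/16; mL+mR=-25/136 → advance -1; mR−mL=-50/17 → turn -1·90°

0 8 200/17 36/17 -100/17 -3 -5 W
1 100/13 4 74/13 -2 -2 -5 N
2 200/49 200/53 5700/2597 -100/53 -2 -4 E
3 50/17 5 15/34 -5/2 -1 -4 S
4 200/37 200/37 100/37 -100/37 -1 -3 W
5 200/37 40/13 1860/481 -20/13 -1 -3 N
6 50/17 25/8 375/272 -25/16 -1 -2 E
final -2 -2 S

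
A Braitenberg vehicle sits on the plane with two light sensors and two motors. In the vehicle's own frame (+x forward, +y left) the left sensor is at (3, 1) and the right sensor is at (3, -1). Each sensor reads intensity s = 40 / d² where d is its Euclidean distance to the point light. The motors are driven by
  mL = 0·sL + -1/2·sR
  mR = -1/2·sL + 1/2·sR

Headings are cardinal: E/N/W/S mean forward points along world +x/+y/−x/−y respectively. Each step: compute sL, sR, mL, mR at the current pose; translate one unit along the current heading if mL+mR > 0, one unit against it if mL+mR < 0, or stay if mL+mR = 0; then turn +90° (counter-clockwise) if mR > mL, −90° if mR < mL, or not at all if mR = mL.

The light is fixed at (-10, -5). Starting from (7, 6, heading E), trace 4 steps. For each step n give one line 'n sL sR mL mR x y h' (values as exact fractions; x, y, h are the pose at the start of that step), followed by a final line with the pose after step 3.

0 5/68 2/25 -1/25 11/3400 7 6 E
1 40/421 8/97 -4/97 -256/40837 6 6 N
2 4/25 4/29 -2/29 -8/725 6 5 W
3 40/373 8/61 -4/61 272/22753 7 5 S
final 7 6 E

n=0: pose=(7,6,E); sL=5/68, sR=2/25; mL=-1/25, mR=11/3400; mL+mR=-5/136 → advance -1; mR−mL=147/3400 → turn +1·90°
n=1: pose=(6,6,N); sL=40/421, sR=8/97; mL=-4/97, mR=-256/40837; mL+mR=-20/421 → advance -1; mR−mL=1428/40837 → turn +1·90°
n=2: pose=(6,5,W); sL=4/25, sR=4/29; mL=-2/29, mR=-8/725; mL+mR=-2/25 → advance -1; mR−mL=42/725 → turn +1·90°
n=3: pose=(7,5,S); sL=40/373, sR=8/61; mL=-4/61, mR=272/22753; mL+mR=-20/373 → advance -1; mR−mL=1764/22753 → turn +1·90°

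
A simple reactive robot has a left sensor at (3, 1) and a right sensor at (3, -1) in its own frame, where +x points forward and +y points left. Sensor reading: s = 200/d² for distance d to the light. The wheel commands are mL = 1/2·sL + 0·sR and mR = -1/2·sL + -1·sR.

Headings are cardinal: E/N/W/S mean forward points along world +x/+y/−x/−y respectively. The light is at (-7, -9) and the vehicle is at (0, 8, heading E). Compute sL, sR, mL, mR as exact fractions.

25/53 50/89 25/106 -7525/9434

left sensor world pos  = (3, 9); dL² = 424
right sensor world pos = (3, 7); dR² = 356
sL = 200/424 = 25/53
sR = 200/356 = 50/89
mL = 1/2·sL + 0·sR = 25/106
mR = -1/2·sL + -1·sR = -7525/9434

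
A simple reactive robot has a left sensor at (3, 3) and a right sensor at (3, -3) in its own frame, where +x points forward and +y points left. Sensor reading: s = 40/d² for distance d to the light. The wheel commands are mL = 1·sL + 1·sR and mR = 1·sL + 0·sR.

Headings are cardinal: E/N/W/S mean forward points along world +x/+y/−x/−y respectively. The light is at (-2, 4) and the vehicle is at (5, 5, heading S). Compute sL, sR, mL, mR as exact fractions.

left sensor world pos  = (8, 2); dL² = 104
right sensor world pos = (2, 2); dR² = 20
sL = 40/104 = 5/13
sR = 40/20 = 2
mL = 1·sL + 1·sR = 31/13
mR = 1·sL + 0·sR = 5/13

5/13 2 31/13 5/13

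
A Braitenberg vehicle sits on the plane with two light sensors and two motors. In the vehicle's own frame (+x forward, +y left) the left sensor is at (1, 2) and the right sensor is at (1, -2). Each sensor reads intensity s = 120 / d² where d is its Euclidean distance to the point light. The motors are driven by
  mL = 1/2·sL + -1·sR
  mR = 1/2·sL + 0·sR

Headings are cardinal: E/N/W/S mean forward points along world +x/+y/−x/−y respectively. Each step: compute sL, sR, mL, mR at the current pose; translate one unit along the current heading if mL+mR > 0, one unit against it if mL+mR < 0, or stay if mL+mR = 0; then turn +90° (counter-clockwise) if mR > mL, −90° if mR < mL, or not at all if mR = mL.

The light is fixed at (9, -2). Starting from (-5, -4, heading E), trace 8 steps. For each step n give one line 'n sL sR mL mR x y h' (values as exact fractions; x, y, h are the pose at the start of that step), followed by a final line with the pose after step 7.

n=0: pose=(-5,-4,E); sL=120/169, sR=24/37; mL=-1836/6253, mR=60/169; mL+mR=384/6253 → advance +1; mR−mL=24/37 → turn +1·90°
n=1: pose=(-4,-4,N); sL=60/113, sR=60/61; mL=-4950/6893, mR=30/113; mL+mR=-3120/6893 → advance -1; mR−mL=60/61 → turn +1·90°
n=2: pose=(-4,-5,W); sL=120/221, sR=120/197; mL=-14700/43537, mR=60/221; mL+mR=-2880/43537 → advance -1; mR−mL=120/197 → turn +1·90°
n=3: pose=(-3,-5,S); sL=30/29, sR=30/53; mL=-75/1537, mR=15/29; mL+mR=720/1537 → advance +1; mR−mL=30/53 → turn +1·90°
n=4: pose=(-3,-6,E); sL=24/25, sR=120/157; mL=-1116/3925, mR=12/25; mL+mR=768/3925 → advance +1; mR−mL=120/157 → turn +1·90°
n=5: pose=(-2,-6,N); sL=60/89, sR=4/3; mL=-266/267, mR=30/89; mL+mR=-176/267 → advance -1; mR−mL=4/3 → turn +1·90°
n=6: pose=(-2,-7,W); sL=120/193, sR=40/51; mL=-4660/9843, mR=60/193; mL+mR=-1600/9843 → advance -1; mR−mL=40/51 → turn +1·90°
n=7: pose=(-1,-7,S); sL=6/5, sR=2/3; mL=-1/15, mR=3/5; mL+mR=8/15 → advance +1; mR−mL=2/3 → turn +1·90°

0 120/169 24/37 -1836/6253 60/169 -5 -4 E
1 60/113 60/61 -4950/6893 30/113 -4 -4 N
2 120/221 120/197 -14700/43537 60/221 -4 -5 W
3 30/29 30/53 -75/1537 15/29 -3 -5 S
4 24/25 120/157 -1116/3925 12/25 -3 -6 E
5 60/89 4/3 -266/267 30/89 -2 -6 N
6 120/193 40/51 -4660/9843 60/193 -2 -7 W
7 6/5 2/3 -1/15 3/5 -1 -7 S
final -1 -8 E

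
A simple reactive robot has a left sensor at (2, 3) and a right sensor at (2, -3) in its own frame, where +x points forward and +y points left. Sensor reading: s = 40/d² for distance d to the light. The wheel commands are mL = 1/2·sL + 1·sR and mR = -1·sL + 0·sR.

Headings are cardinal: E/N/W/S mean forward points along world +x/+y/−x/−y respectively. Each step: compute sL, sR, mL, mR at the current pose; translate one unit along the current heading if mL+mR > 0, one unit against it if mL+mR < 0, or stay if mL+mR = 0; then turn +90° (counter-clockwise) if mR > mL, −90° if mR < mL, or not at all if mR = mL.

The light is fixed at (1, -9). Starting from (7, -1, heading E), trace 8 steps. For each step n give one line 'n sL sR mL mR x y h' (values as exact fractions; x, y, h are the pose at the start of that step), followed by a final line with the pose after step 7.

0 8/37 40/89 1836/3293 -8/37 7 -1 E
1 5/17 10/13 405/442 -5/17 8 -1 S
2 40/41 8/25 828/1025 -40/41 8 -2 W
3 20/53 20/101 2070/5353 -20/53 9 -2 N
4 40/221 8/25 2268/5525 -40/221 9 -1 E
5 2/9 5/9 2/3 -2/9 10 -1 S
6 8/13 40/149 1116/1937 -8/13 10 -2 W
7 4/13 4/25 102/325 -4/13 11 -2 N
final 11 -1 E

n=0: pose=(7,-1,E); sL=8/37, sR=40/89; mL=1836/3293, mR=-8/37; mL+mR=1124/3293 → advance +1; mR−mL=-2548/3293 → turn -1·90°
n=1: pose=(8,-1,S); sL=5/17, sR=10/13; mL=405/442, mR=-5/17; mL+mR=275/442 → advance +1; mR−mL=-535/442 → turn -1·90°
n=2: pose=(8,-2,W); sL=40/41, sR=8/25; mL=828/1025, mR=-40/41; mL+mR=-172/1025 → advance -1; mR−mL=-1828/1025 → turn -1·90°
n=3: pose=(9,-2,N); sL=20/53, sR=20/101; mL=2070/5353, mR=-20/53; mL+mR=50/5353 → advance +1; mR−mL=-4090/5353 → turn -1·90°
n=4: pose=(9,-1,E); sL=40/221, sR=8/25; mL=2268/5525, mR=-40/221; mL+mR=1268/5525 → advance +1; mR−mL=-3268/5525 → turn -1·90°
n=5: pose=(10,-1,S); sL=2/9, sR=5/9; mL=2/3, mR=-2/9; mL+mR=4/9 → advance +1; mR−mL=-8/9 → turn -1·90°
n=6: pose=(10,-2,W); sL=8/13, sR=40/149; mL=1116/1937, mR=-8/13; mL+mR=-76/1937 → advance -1; mR−mL=-2308/1937 → turn -1·90°
n=7: pose=(11,-2,N); sL=4/13, sR=4/25; mL=102/325, mR=-4/13; mL+mR=2/325 → advance +1; mR−mL=-202/325 → turn -1·90°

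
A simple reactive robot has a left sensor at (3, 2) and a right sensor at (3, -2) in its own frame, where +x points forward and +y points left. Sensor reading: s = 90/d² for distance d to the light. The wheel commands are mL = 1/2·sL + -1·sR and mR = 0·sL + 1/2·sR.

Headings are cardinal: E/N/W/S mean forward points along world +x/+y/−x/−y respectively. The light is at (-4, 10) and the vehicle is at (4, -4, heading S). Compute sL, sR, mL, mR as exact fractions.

90/389 18/65 -4077/25285 9/65

left sensor world pos  = (6, -7); dL² = 389
right sensor world pos = (2, -7); dR² = 325
sL = 90/389 = 90/389
sR = 90/325 = 18/65
mL = 1/2·sL + -1·sR = -4077/25285
mR = 0·sL + 1/2·sR = 9/65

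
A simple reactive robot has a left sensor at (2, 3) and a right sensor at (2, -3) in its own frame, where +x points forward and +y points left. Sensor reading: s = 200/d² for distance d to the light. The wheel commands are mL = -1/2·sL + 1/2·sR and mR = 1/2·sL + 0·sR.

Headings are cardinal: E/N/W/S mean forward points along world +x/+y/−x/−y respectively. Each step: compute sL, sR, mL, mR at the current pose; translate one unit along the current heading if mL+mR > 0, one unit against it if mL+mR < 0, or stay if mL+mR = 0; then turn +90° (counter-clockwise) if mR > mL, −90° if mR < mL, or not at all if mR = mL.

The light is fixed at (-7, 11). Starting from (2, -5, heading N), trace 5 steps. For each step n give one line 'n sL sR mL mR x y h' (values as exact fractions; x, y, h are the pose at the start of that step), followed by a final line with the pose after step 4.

0 25/29 10/17 -135/986 25/58 2 -5 N
1 200/373 200/193 18000/71989 100/373 2 -4 W
2 20/41 100/157 480/6437 10/41 1 -4 S
3 200/269 200/461 -19200/124009 100/269 1 -5 E
4 25/29 10/17 -135/986 25/58 2 -5 N
final 2 -4 W

n=0: pose=(2,-5,N); sL=25/29, sR=10/17; mL=-135/986, mR=25/58; mL+mR=5/17 → advance +1; mR−mL=280/493 → turn +1·90°
n=1: pose=(2,-4,W); sL=200/373, sR=200/193; mL=18000/71989, mR=100/373; mL+mR=100/193 → advance +1; mR−mL=1300/71989 → turn +1·90°
n=2: pose=(1,-4,S); sL=20/41, sR=100/157; mL=480/6437, mR=10/41; mL+mR=50/157 → advance +1; mR−mL=1090/6437 → turn +1·90°
n=3: pose=(1,-5,E); sL=200/269, sR=200/461; mL=-19200/124009, mR=100/269; mL+mR=100/461 → advance +1; mR−mL=65300/124009 → turn +1·90°
n=4: pose=(2,-5,N); sL=25/29, sR=10/17; mL=-135/986, mR=25/58; mL+mR=5/17 → advance +1; mR−mL=280/493 → turn +1·90°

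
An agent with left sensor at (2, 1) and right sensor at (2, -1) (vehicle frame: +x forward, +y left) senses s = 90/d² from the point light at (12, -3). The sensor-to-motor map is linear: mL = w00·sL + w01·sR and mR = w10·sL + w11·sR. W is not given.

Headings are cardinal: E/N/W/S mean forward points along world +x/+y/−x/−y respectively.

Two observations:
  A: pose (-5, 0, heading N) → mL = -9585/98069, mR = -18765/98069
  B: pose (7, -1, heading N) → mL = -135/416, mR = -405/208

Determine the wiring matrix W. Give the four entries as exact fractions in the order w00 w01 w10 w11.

obs A: pose=(-5,0,N) → sL=90/349, sR=90/281, mL=-9585/98069, mR=-18765/98069
obs B: pose=(7,-1,N) → sL=45/26, sR=45/16, mL=-135/416, mR=-405/208
sensor matrix S = [[90/349, 90/281], [45/26, 45/16]]; det S = 1743525/10199176
solve [mL_A; mL_B] = S·[w00; w01] and [mR_A; mR_B] = S·[w10; w11]:
  w00 = -1, w01 = 1/2, w10 = 1/2, w11 = -1

-1 1/2 1/2 -1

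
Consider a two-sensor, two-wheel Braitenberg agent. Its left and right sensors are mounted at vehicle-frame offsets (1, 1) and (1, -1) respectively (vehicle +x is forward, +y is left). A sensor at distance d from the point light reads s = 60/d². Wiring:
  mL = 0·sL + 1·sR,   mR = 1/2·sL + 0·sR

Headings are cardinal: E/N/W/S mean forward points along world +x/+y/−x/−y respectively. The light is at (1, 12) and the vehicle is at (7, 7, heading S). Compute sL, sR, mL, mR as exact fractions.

12/17 60/61 60/61 6/17

left sensor world pos  = (8, 6); dL² = 85
right sensor world pos = (6, 6); dR² = 61
sL = 60/85 = 12/17
sR = 60/61 = 60/61
mL = 0·sL + 1·sR = 60/61
mR = 1/2·sL + 0·sR = 6/17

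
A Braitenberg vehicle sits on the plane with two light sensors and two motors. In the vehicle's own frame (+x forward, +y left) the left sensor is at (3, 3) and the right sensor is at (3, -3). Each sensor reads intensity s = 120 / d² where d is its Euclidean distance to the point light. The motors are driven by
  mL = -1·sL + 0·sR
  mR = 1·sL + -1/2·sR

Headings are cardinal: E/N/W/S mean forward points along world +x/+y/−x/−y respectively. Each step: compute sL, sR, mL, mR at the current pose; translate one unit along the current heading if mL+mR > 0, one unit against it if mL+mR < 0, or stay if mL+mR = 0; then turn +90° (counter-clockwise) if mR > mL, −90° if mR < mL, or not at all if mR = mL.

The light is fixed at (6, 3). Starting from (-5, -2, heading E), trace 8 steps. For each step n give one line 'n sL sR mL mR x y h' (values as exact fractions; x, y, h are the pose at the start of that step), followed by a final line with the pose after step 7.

0 30/17 15/16 -30/17 705/544 -5 -2 E
1 120/229 24/17 -120/229 -708/3893 -6 -2 N
2 20/51 20/39 -20/51 30/221 -6 -3 W
3 24/29 120/277 -24/29 4908/8033 -5 -3 S
4 30/17 15/16 -30/17 705/544 -5 -2 E
5 120/229 24/17 -120/229 -708/3893 -6 -2 N
6 20/51 20/39 -20/51 30/221 -6 -3 W
7 24/29 120/277 -24/29 4908/8033 -5 -3 S
final -5 -2 E

n=0: pose=(-5,-2,E); sL=30/17, sR=15/16; mL=-30/17, mR=705/544; mL+mR=-15/32 → advance -1; mR−mL=1665/544 → turn +1·90°
n=1: pose=(-6,-2,N); sL=120/229, sR=24/17; mL=-120/229, mR=-708/3893; mL+mR=-12/17 → advance -1; mR−mL=1332/3893 → turn +1·90°
n=2: pose=(-6,-3,W); sL=20/51, sR=20/39; mL=-20/51, mR=30/221; mL+mR=-10/39 → advance -1; mR−mL=350/663 → turn +1·90°
n=3: pose=(-5,-3,S); sL=24/29, sR=120/277; mL=-24/29, mR=4908/8033; mL+mR=-60/277 → advance -1; mR−mL=11556/8033 → turn +1·90°
n=4: pose=(-5,-2,E); sL=30/17, sR=15/16; mL=-30/17, mR=705/544; mL+mR=-15/32 → advance -1; mR−mL=1665/544 → turn +1·90°
n=5: pose=(-6,-2,N); sL=120/229, sR=24/17; mL=-120/229, mR=-708/3893; mL+mR=-12/17 → advance -1; mR−mL=1332/3893 → turn +1·90°
n=6: pose=(-6,-3,W); sL=20/51, sR=20/39; mL=-20/51, mR=30/221; mL+mR=-10/39 → advance -1; mR−mL=350/663 → turn +1·90°
n=7: pose=(-5,-3,S); sL=24/29, sR=120/277; mL=-24/29, mR=4908/8033; mL+mR=-60/277 → advance -1; mR−mL=11556/8033 → turn +1·90°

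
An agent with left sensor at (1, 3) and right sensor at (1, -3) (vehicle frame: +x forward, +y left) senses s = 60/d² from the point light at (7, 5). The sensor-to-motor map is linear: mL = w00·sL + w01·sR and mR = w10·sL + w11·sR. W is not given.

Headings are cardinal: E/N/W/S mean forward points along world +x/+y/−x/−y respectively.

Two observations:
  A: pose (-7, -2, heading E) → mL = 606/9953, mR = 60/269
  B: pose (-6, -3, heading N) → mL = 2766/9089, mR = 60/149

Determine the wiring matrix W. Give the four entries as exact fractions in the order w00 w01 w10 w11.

-1/2 1 0 1

obs A: pose=(-7,-2,E) → sL=12/37, sR=60/269, mL=606/9953, mR=60/269
obs B: pose=(-6,-3,N) → sL=12/61, sR=60/149, mL=2766/9089, mR=60/149
sensor matrix S = [[12/37, 60/269], [12/61, 60/149]]; det S = 7845120/90462817
solve [mL_A; mL_B] = S·[w00; w01] and [mR_A; mR_B] = S·[w10; w11]:
  w00 = -1/2, w01 = 1, w10 = 0, w11 = 1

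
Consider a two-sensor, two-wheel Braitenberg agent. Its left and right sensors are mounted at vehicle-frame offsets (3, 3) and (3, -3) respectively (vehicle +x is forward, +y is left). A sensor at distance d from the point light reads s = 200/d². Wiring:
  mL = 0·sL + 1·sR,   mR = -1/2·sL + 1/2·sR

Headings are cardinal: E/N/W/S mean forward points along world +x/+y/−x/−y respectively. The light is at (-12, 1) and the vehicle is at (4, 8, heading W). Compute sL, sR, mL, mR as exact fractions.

left sensor world pos  = (1, 5); dL² = 185
right sensor world pos = (1, 11); dR² = 269
sL = 200/185 = 40/37
sR = 200/269 = 200/269
mL = 0·sL + 1·sR = 200/269
mR = -1/2·sL + 1/2·sR = -1680/9953

40/37 200/269 200/269 -1680/9953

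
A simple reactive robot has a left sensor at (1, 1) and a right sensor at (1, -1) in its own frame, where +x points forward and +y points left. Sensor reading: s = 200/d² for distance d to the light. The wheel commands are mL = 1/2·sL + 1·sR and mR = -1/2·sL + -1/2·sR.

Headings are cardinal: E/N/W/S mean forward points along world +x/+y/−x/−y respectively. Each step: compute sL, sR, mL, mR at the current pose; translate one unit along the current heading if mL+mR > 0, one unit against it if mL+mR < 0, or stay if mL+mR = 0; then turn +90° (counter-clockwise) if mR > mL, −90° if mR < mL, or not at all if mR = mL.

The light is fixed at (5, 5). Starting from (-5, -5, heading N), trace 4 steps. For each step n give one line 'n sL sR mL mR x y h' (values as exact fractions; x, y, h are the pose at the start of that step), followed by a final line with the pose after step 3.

n=0: pose=(-5,-5,N); sL=100/101, sR=100/81; mL=14150/8181, mR=-9100/8181; mL+mR=50/81 → advance +1; mR−mL=-7750/2727 → turn -1·90°
n=1: pose=(-5,-4,E); sL=40/29, sR=200/181; mL=9420/5249, mR=-6520/5249; mL+mR=100/181 → advance +1; mR−mL=-15940/5249 → turn -1·90°
n=2: pose=(-4,-4,S); sL=50/41, sR=1; mL=66/41, mR=-91/82; mL+mR=1/2 → advance +1; mR−mL=-223/82 → turn -1·90°
n=3: pose=(-4,-5,W); sL=200/221, sR=200/181; mL=62300/40001, mR=-40200/40001; mL+mR=100/181 → advance +1; mR−mL=-102500/40001 → turn -1·90°

0 100/101 100/81 14150/8181 -9100/8181 -5 -5 N
1 40/29 200/181 9420/5249 -6520/5249 -5 -4 E
2 50/41 1 66/41 -91/82 -4 -4 S
3 200/221 200/181 62300/40001 -40200/40001 -4 -5 W
final -5 -5 N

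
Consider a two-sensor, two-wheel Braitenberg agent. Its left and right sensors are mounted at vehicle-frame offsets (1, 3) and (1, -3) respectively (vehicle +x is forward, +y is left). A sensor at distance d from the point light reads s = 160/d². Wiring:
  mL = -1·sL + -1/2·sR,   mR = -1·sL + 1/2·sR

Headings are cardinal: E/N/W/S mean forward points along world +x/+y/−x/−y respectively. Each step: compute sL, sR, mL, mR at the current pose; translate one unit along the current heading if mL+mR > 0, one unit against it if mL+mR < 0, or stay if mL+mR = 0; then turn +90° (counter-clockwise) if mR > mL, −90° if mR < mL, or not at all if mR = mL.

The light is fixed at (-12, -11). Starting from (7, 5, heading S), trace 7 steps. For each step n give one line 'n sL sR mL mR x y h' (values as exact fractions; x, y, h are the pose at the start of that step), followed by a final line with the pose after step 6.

n=0: pose=(7,5,S); sL=160/709, sR=160/481; mL=-133680/341029, mR=-20240/341029; mL+mR=-320/709 → advance -1; mR−mL=160/481 → turn +1·90°
n=1: pose=(7,6,E); sL=1/5, sR=40/149; mL=-249/745, mR=-49/745; mL+mR=-2/5 → advance -1; mR−mL=40/149 → turn +1·90°
n=2: pose=(6,6,N); sL=160/549, sR=32/153; mL=-1232/3111, mR=-1744/9333; mL+mR=-320/549 → advance -1; mR−mL=32/153 → turn +1·90°
n=3: pose=(6,5,W); sL=80/229, sR=16/65; mL=-7032/14885, mR=-3368/14885; mL+mR=-160/229 → advance -1; mR−mL=16/65 → turn +1·90°
n=4: pose=(7,5,S); sL=160/709, sR=160/481; mL=-133680/341029, mR=-20240/341029; mL+mR=-320/709 → advance -1; mR−mL=160/481 → turn +1·90°
n=5: pose=(7,6,E); sL=1/5, sR=40/149; mL=-249/745, mR=-49/745; mL+mR=-2/5 → advance -1; mR−mL=40/149 → turn +1·90°
n=6: pose=(6,6,N); sL=160/549, sR=32/153; mL=-1232/3111, mR=-1744/9333; mL+mR=-320/549 → advance -1; mR−mL=32/153 → turn +1·90°

0 160/709 160/481 -133680/341029 -20240/341029 7 5 S
1 1/5 40/149 -249/745 -49/745 7 6 E
2 160/549 32/153 -1232/3111 -1744/9333 6 6 N
3 80/229 16/65 -7032/14885 -3368/14885 6 5 W
4 160/709 160/481 -133680/341029 -20240/341029 7 5 S
5 1/5 40/149 -249/745 -49/745 7 6 E
6 160/549 32/153 -1232/3111 -1744/9333 6 6 N
final 6 5 W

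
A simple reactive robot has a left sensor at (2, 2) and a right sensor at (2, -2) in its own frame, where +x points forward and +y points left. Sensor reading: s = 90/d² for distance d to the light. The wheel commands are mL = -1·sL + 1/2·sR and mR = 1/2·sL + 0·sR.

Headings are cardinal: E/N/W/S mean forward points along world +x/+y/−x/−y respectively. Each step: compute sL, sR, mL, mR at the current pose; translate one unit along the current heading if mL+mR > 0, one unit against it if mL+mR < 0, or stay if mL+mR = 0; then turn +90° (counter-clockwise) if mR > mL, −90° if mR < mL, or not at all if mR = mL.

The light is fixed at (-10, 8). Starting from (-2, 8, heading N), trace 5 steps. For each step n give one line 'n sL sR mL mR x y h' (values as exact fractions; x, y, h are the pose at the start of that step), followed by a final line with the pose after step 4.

n=0: pose=(-2,8,N); sL=9/4, sR=45/52; mL=-189/104, mR=9/8; mL+mR=-9/13 → advance -1; mR−mL=153/52 → turn +1·90°
n=1: pose=(-2,7,W); sL=2, sR=90/37; mL=-29/37, mR=1; mL+mR=8/37 → advance +1; mR−mL=66/37 → turn +1·90°
n=2: pose=(-3,7,S); sL=1, sR=45/17; mL=11/34, mR=1/2; mL+mR=14/17 → advance +1; mR−mL=3/17 → turn +1·90°
n=3: pose=(-3,6,E); sL=10/9, sR=90/97; mL=-565/873, mR=5/9; mL+mR=-80/873 → advance -1; mR−mL=350/291 → turn +1·90°
n=4: pose=(-4,6,N); sL=45/8, sR=45/32; mL=-315/64, mR=45/16; mL+mR=-135/64 → advance -1; mR−mL=495/64 → turn +1·90°

0 9/4 45/52 -189/104 9/8 -2 8 N
1 2 90/37 -29/37 1 -2 7 W
2 1 45/17 11/34 1/2 -3 7 S
3 10/9 90/97 -565/873 5/9 -3 6 E
4 45/8 45/32 -315/64 45/16 -4 6 N
final -4 5 W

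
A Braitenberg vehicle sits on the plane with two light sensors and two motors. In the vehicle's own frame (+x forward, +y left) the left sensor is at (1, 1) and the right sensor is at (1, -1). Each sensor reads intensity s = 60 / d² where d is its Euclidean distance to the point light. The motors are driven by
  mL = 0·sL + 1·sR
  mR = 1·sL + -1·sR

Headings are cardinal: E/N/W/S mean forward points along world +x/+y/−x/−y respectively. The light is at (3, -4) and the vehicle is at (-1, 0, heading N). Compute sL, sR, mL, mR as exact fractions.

left sensor world pos  = (-2, 1); dL² = 50
right sensor world pos = (0, 1); dR² = 34
sL = 60/50 = 6/5
sR = 60/34 = 30/17
mL = 0·sL + 1·sR = 30/17
mR = 1·sL + -1·sR = -48/85

6/5 30/17 30/17 -48/85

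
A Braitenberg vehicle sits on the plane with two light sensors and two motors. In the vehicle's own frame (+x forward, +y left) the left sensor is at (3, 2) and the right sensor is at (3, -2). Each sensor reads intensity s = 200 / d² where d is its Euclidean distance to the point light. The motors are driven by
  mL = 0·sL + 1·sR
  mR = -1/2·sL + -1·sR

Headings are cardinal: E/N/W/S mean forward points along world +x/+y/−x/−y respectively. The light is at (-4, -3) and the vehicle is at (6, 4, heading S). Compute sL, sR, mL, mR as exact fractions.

left sensor world pos  = (8, 1); dL² = 160
right sensor world pos = (4, 1); dR² = 80
sL = 200/160 = 5/4
sR = 200/80 = 5/2
mL = 0·sL + 1·sR = 5/2
mR = -1/2·sL + -1·sR = -25/8

5/4 5/2 5/2 -25/8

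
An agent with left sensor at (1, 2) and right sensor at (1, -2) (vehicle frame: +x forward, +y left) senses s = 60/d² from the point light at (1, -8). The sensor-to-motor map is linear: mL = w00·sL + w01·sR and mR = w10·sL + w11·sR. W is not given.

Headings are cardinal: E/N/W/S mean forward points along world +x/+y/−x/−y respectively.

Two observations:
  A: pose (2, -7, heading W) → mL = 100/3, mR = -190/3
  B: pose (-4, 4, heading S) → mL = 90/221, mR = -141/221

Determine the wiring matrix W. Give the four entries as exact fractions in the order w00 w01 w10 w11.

obs A: pose=(2,-7,W) → sL=60, sR=20/3, mL=100/3, mR=-190/3
obs B: pose=(-4,4,S) → sL=6/13, sR=6/17, mL=90/221, mR=-141/221
sensor matrix S = [[60, 20/3], [6/13, 6/17]]; det S = 4000/221
solve [mL_A; mL_B] = S·[w00; w01] and [mR_A; mR_B] = S·[w10; w11]:
  w00 = 1/2, w01 = 1/2, w10 = -1, w11 = -1/2

1/2 1/2 -1 -1/2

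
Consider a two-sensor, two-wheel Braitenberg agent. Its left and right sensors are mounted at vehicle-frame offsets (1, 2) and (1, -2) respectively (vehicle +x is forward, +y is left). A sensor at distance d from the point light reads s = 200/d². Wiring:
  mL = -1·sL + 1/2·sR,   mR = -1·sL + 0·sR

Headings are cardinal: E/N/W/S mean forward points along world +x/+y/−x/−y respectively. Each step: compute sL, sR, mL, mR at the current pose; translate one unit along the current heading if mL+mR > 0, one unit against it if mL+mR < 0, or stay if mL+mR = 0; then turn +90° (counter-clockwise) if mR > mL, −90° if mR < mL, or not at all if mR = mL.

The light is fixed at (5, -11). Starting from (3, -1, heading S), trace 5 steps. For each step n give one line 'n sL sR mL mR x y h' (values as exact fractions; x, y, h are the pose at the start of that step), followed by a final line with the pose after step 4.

n=0: pose=(3,-1,S); sL=200/81, sR=200/97; mL=-11300/7857, mR=-200/81; mL+mR=-30700/7857 → advance -1; mR−mL=-100/97 → turn -1·90°
n=1: pose=(3,0,W); sL=20/9, sR=100/89; mL=-1330/801, mR=-20/9; mL+mR=-3110/801 → advance -1; mR−mL=-50/89 → turn -1·90°
n=2: pose=(4,0,N); sL=200/153, sR=40/29; mL=-2740/4437, mR=-200/153; mL+mR=-8540/4437 → advance -1; mR−mL=-20/29 → turn -1·90°
n=3: pose=(4,-1,E); sL=25/18, sR=25/8; mL=25/144, mR=-25/18; mL+mR=-175/144 → advance -1; mR−mL=-25/16 → turn -1·90°
n=4: pose=(3,-1,S); sL=200/81, sR=200/97; mL=-11300/7857, mR=-200/81; mL+mR=-30700/7857 → advance -1; mR−mL=-100/97 → turn -1·90°

0 200/81 200/97 -11300/7857 -200/81 3 -1 S
1 20/9 100/89 -1330/801 -20/9 3 0 W
2 200/153 40/29 -2740/4437 -200/153 4 0 N
3 25/18 25/8 25/144 -25/18 4 -1 E
4 200/81 200/97 -11300/7857 -200/81 3 -1 S
final 3 0 W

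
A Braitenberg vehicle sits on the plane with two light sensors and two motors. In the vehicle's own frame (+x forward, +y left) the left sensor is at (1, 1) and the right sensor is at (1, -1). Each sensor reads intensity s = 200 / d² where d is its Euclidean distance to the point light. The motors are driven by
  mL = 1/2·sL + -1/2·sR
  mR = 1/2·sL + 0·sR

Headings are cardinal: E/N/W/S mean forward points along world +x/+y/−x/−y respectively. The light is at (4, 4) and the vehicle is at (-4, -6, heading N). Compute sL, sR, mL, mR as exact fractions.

100/81 20/13 -160/1053 50/81

left sensor world pos  = (-5, -5); dL² = 162
right sensor world pos = (-3, -5); dR² = 130
sL = 200/162 = 100/81
sR = 200/130 = 20/13
mL = 1/2·sL + -1/2·sR = -160/1053
mR = 1/2·sL + 0·sR = 50/81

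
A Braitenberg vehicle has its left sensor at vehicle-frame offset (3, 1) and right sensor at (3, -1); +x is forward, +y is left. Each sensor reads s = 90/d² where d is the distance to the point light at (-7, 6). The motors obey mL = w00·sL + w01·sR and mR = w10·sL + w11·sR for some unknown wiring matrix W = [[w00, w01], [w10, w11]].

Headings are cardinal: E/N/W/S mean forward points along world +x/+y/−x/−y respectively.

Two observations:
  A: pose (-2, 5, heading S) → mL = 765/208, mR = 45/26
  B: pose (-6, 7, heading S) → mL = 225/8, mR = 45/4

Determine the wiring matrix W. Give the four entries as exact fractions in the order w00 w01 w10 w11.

1/2 1 1 0

obs A: pose=(-2,5,S) → sL=45/26, sR=45/16, mL=765/208, mR=45/26
obs B: pose=(-6,7,S) → sL=45/4, sR=45/2, mL=225/8, mR=45/4
sensor matrix S = [[45/26, 45/16], [45/4, 45/2]]; det S = 6075/832
solve [mL_A; mL_B] = S·[w00; w01] and [mR_A; mR_B] = S·[w10; w11]:
  w00 = 1/2, w01 = 1, w10 = 1, w11 = 0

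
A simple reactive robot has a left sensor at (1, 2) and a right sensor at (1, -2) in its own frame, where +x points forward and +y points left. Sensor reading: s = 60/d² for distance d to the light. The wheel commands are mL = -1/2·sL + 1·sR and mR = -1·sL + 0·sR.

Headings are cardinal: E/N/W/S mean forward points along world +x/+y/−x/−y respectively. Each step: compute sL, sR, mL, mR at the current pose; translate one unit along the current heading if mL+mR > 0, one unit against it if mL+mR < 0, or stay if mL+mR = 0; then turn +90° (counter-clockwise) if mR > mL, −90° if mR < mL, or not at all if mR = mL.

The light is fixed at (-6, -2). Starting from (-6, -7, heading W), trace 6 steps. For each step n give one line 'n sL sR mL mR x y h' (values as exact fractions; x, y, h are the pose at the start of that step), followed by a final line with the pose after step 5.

0 6/5 6 27/5 -6/5 -6 -7 W
1 12/5 60/17 198/85 -12/5 -7 -7 N
2 15/4 15/16 -15/16 -15/4 -7 -8 E
3 60/49 12/13 198/637 -60/49 -8 -8 S
4 30/29 10/3 245/87 -30/29 -8 -7 W
5 60/41 60/17 1950/697 -60/41 -9 -7 N
final -9 -6 E

n=0: pose=(-6,-7,W); sL=6/5, sR=6; mL=27/5, mR=-6/5; mL+mR=21/5 → advance +1; mR−mL=-33/5 → turn -1·90°
n=1: pose=(-7,-7,N); sL=12/5, sR=60/17; mL=198/85, mR=-12/5; mL+mR=-6/85 → advance -1; mR−mL=-402/85 → turn -1·90°
n=2: pose=(-7,-8,E); sL=15/4, sR=15/16; mL=-15/16, mR=-15/4; mL+mR=-75/16 → advance -1; mR−mL=-45/16 → turn -1·90°
n=3: pose=(-8,-8,S); sL=60/49, sR=12/13; mL=198/637, mR=-60/49; mL+mR=-582/637 → advance -1; mR−mL=-978/637 → turn -1·90°
n=4: pose=(-8,-7,W); sL=30/29, sR=10/3; mL=245/87, mR=-30/29; mL+mR=155/87 → advance +1; mR−mL=-335/87 → turn -1·90°
n=5: pose=(-9,-7,N); sL=60/41, sR=60/17; mL=1950/697, mR=-60/41; mL+mR=930/697 → advance +1; mR−mL=-2970/697 → turn -1·90°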